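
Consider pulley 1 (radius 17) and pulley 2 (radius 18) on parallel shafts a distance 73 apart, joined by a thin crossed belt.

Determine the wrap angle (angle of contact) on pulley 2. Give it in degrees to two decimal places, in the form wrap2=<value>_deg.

crossed belt: β = asin((r1+r2)/C) = asin(35/73) = 28.6496°
wrap1 = wrap2 = π + 2β = 237.2992°

wrap2=237.30_deg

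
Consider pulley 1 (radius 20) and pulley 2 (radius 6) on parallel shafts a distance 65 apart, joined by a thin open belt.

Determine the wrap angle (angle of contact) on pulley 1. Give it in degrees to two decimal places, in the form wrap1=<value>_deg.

open belt: β = asin((r2−r1)/C) = asin(-14/65) = -12.4381°
wrap1 = π − 2β = 204.8762°
wrap2 = π + 2β = 155.1238°

wrap1=204.88_deg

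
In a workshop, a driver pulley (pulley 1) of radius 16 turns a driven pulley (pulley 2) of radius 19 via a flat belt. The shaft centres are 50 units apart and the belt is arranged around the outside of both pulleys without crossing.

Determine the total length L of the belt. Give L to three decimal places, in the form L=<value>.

L=210.136

open belt: β = asin((r2−r1)/C) = asin(3/50) = 3.4398°
wrap1 = π − 2β = 173.1204°
wrap2 = π + 2β = 186.8796°
tangent length = C·cosβ = 49.9099
L = r1·wrap1 + r2·wrap2 + 2·C·cosβ = 16·3.0215 + 19·3.2617 + 2·49.9099 = 210.1358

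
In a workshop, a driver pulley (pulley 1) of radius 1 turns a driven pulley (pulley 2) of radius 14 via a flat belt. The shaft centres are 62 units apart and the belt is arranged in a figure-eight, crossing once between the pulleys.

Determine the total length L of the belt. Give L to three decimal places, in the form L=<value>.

crossed belt: β = asin((r1+r2)/C) = asin(15/62) = 14.0008°
wrap1 = wrap2 = π + 2β = 208.0016°
tangent length = C·cosβ = 60.1581
L = (r1+r2)·wrap + 2·C·cosβ = 15·3.6303 + 2·60.1581 = 174.7709

L=174.771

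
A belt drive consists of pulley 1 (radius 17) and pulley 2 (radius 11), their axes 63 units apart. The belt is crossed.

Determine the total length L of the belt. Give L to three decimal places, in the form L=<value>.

L=226.627

crossed belt: β = asin((r1+r2)/C) = asin(28/63) = 26.3878°
wrap1 = wrap2 = π + 2β = 232.7756°
tangent length = C·cosβ = 56.4358
L = (r1+r2)·wrap + 2·C·cosβ = 28·4.0627 + 2·56.4358 = 226.6272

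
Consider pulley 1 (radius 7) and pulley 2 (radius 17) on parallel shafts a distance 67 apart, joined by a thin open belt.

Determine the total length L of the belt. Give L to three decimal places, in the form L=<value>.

open belt: β = asin((r2−r1)/C) = asin(10/67) = 8.5837°
wrap1 = π − 2β = 162.8326°
wrap2 = π + 2β = 197.1674°
tangent length = C·cosβ = 66.2495
L = r1·wrap1 + r2·wrap2 + 2·C·cosβ = 7·2.8420 + 17·3.4412 + 2·66.2495 = 210.8936

L=210.894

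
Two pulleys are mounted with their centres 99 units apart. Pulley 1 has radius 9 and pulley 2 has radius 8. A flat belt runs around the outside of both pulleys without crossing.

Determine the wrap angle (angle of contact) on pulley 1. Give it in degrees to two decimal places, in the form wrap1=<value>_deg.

wrap1=181.16_deg

open belt: β = asin((r2−r1)/C) = asin(-1/99) = -0.5788°
wrap1 = π − 2β = 181.1575°
wrap2 = π + 2β = 178.8425°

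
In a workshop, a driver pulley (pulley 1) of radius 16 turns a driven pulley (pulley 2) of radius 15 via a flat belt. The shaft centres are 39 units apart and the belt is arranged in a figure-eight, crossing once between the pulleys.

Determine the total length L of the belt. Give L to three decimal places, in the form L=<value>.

crossed belt: β = asin((r1+r2)/C) = asin(31/39) = 52.6431°
wrap1 = wrap2 = π + 2β = 285.2863°
tangent length = C·cosβ = 23.6643
L = (r1+r2)·wrap + 2·C·cosβ = 31·4.9792 + 2·23.6643 = 201.6834

L=201.683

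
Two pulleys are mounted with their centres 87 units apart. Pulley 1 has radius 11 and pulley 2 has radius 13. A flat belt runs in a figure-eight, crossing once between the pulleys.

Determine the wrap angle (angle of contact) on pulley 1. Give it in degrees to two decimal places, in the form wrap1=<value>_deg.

crossed belt: β = asin((r1+r2)/C) = asin(24/87) = 16.0134°
wrap1 = wrap2 = π + 2β = 212.0268°

wrap1=212.03_deg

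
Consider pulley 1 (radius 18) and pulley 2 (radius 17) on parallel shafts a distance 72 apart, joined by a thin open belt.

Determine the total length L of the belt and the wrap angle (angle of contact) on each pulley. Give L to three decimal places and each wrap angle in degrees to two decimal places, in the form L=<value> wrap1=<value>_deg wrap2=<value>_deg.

L=253.970 wrap1=181.59_deg wrap2=178.41_deg

open belt: β = asin((r2−r1)/C) = asin(-1/72) = -0.7958°
wrap1 = π − 2β = 181.5916°
wrap2 = π + 2β = 178.4084°
tangent length = C·cosβ = 71.9931
L = r1·wrap1 + r2·wrap2 + 2·C·cosβ = 18·3.1694 + 17·3.1138 + 2·71.9931 = 253.9696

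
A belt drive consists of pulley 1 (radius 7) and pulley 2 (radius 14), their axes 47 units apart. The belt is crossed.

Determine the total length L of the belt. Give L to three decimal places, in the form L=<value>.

L=169.523

crossed belt: β = asin((r1+r2)/C) = asin(21/47) = 26.5391°
wrap1 = wrap2 = π + 2β = 233.0782°
tangent length = C·cosβ = 42.0476
L = (r1+r2)·wrap + 2·C·cosβ = 21·4.0680 + 2·42.0476 = 169.5228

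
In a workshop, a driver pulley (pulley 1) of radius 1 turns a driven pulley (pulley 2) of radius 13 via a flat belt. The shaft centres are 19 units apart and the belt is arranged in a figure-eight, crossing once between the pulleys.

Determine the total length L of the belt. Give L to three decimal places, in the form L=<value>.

L=92.868

crossed belt: β = asin((r1+r2)/C) = asin(14/19) = 47.4631°
wrap1 = wrap2 = π + 2β = 274.9262°
tangent length = C·cosβ = 12.8452
L = (r1+r2)·wrap + 2·C·cosβ = 14·4.7984 + 2·12.8452 = 92.8676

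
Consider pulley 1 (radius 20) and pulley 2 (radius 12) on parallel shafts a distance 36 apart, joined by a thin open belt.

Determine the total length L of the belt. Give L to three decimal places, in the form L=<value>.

L=174.316

open belt: β = asin((r2−r1)/C) = asin(-8/36) = -12.8396°
wrap1 = π − 2β = 205.6792°
wrap2 = π + 2β = 154.3208°
tangent length = C·cosβ = 35.0999
L = r1·wrap1 + r2·wrap2 + 2·C·cosβ = 20·3.5898 + 12·2.6934 + 2·35.0999 = 174.3162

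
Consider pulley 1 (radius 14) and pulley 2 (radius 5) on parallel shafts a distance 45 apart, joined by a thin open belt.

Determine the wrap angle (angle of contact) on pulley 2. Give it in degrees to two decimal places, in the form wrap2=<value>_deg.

open belt: β = asin((r2−r1)/C) = asin(-9/45) = -11.5370°
wrap1 = π − 2β = 203.0739°
wrap2 = π + 2β = 156.9261°

wrap2=156.93_deg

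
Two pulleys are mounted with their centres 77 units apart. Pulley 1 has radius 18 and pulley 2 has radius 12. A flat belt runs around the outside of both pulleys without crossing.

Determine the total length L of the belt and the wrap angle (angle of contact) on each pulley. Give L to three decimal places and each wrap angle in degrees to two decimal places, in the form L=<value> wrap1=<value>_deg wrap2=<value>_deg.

open belt: β = asin((r2−r1)/C) = asin(-6/77) = -4.4691°
wrap1 = π − 2β = 188.9383°
wrap2 = π + 2β = 171.0617°
tangent length = C·cosβ = 76.7659
L = r1·wrap1 + r2·wrap2 + 2·C·cosβ = 18·3.2976 + 12·2.9856 + 2·76.7659 = 248.7155

L=248.716 wrap1=188.94_deg wrap2=171.06_deg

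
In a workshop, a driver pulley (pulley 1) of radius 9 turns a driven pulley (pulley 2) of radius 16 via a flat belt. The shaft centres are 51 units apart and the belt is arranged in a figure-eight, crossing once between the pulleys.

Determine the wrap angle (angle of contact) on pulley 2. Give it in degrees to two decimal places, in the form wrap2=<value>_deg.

wrap2=238.71_deg

crossed belt: β = asin((r1+r2)/C) = asin(25/51) = 29.3535°
wrap1 = wrap2 = π + 2β = 238.7069°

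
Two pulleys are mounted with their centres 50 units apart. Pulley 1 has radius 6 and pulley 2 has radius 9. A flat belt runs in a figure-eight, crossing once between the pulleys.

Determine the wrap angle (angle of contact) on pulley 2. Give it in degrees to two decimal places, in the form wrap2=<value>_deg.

wrap2=214.92_deg

crossed belt: β = asin((r1+r2)/C) = asin(15/50) = 17.4576°
wrap1 = wrap2 = π + 2β = 214.9152°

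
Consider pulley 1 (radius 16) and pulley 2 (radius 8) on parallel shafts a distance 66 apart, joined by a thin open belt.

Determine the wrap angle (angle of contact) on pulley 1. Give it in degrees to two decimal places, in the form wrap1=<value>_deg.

open belt: β = asin((r2−r1)/C) = asin(-8/66) = -6.9621°
wrap1 = π − 2β = 193.9241°
wrap2 = π + 2β = 166.0759°

wrap1=193.92_deg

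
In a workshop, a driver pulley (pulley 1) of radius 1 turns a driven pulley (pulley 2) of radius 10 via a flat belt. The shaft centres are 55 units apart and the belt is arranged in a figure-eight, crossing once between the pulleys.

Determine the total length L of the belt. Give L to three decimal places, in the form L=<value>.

L=146.765

crossed belt: β = asin((r1+r2)/C) = asin(11/55) = 11.5370°
wrap1 = wrap2 = π + 2β = 203.0739°
tangent length = C·cosβ = 53.8888
L = (r1+r2)·wrap + 2·C·cosβ = 11·3.5443 + 2·53.8888 = 146.7649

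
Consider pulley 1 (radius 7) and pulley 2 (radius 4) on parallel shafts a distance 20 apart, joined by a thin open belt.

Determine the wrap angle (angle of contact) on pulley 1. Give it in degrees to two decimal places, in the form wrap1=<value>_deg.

wrap1=197.25_deg

open belt: β = asin((r2−r1)/C) = asin(-3/20) = -8.6269°
wrap1 = π − 2β = 197.2539°
wrap2 = π + 2β = 162.7461°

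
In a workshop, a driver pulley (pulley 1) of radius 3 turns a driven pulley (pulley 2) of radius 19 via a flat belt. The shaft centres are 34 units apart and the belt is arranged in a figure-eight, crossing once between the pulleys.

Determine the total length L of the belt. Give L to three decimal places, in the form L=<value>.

crossed belt: β = asin((r1+r2)/C) = asin(22/34) = 40.3202°
wrap1 = wrap2 = π + 2β = 260.6404°
tangent length = C·cosβ = 25.9230
L = (r1+r2)·wrap + 2·C·cosβ = 22·4.5490 + 2·25.9230 = 151.9247

L=151.925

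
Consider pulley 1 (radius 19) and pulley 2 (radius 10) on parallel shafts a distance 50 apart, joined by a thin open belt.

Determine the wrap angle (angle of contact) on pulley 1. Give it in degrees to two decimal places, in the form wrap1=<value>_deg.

open belt: β = asin((r2−r1)/C) = asin(-9/50) = -10.3698°
wrap1 = π − 2β = 200.7395°
wrap2 = π + 2β = 159.2605°

wrap1=200.74_deg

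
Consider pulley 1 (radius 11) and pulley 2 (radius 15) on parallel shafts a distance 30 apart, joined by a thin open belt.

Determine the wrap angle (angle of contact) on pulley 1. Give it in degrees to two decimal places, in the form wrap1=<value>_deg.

wrap1=164.68_deg

open belt: β = asin((r2−r1)/C) = asin(4/30) = 7.6623°
wrap1 = π − 2β = 164.6755°
wrap2 = π + 2β = 195.3245°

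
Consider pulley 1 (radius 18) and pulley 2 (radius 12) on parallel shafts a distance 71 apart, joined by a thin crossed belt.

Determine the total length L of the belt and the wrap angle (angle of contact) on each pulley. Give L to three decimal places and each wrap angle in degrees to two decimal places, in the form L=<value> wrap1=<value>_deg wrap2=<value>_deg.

L=249.123 wrap1=229.99_deg wrap2=229.99_deg

crossed belt: β = asin((r1+r2)/C) = asin(30/71) = 24.9947°
wrap1 = wrap2 = π + 2β = 229.9895°
tangent length = C·cosβ = 64.3506
L = (r1+r2)·wrap + 2·C·cosβ = 30·4.0141 + 2·64.3506 = 249.1234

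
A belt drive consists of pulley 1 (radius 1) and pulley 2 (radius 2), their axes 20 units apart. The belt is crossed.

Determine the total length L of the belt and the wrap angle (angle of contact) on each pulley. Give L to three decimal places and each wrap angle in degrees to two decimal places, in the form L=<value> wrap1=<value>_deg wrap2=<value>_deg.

crossed belt: β = asin((r1+r2)/C) = asin(3/20) = 8.6269°
wrap1 = wrap2 = π + 2β = 197.2539°
tangent length = C·cosβ = 19.7737
L = (r1+r2)·wrap + 2·C·cosβ = 3·3.4427 + 2·19.7737 = 49.8756

L=49.876 wrap1=197.25_deg wrap2=197.25_deg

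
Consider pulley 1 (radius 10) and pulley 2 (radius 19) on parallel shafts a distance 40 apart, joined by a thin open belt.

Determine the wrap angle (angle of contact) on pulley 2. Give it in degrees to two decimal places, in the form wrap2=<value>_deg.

wrap2=206.01_deg

open belt: β = asin((r2−r1)/C) = asin(9/40) = 13.0029°
wrap1 = π − 2β = 153.9942°
wrap2 = π + 2β = 206.0058°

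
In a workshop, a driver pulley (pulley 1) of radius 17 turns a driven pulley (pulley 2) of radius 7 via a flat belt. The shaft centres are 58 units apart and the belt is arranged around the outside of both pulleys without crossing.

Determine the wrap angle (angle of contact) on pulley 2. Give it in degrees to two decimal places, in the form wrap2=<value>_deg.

open belt: β = asin((r2−r1)/C) = asin(-10/58) = -9.9282°
wrap1 = π − 2β = 199.8564°
wrap2 = π + 2β = 160.1436°

wrap2=160.14_deg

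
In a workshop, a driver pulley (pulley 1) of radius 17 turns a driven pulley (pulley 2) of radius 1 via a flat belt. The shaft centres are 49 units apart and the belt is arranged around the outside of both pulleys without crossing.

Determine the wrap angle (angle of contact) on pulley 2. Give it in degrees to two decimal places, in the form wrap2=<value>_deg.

wrap2=141.88_deg

open belt: β = asin((r2−r1)/C) = asin(-16/49) = -19.0583°
wrap1 = π − 2β = 218.1167°
wrap2 = π + 2β = 141.8833°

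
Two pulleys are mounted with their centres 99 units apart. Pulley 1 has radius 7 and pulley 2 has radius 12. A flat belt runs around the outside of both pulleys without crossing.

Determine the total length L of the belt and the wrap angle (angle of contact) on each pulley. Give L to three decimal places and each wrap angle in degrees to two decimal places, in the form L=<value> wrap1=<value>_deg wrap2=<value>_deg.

L=257.943 wrap1=174.21_deg wrap2=185.79_deg

open belt: β = asin((r2−r1)/C) = asin(5/99) = 2.8950°
wrap1 = π − 2β = 174.2101°
wrap2 = π + 2β = 185.7899°
tangent length = C·cosβ = 98.8737
L = r1·wrap1 + r2·wrap2 + 2·C·cosβ = 7·3.0405 + 12·3.2426 + 2·98.8737 = 257.9428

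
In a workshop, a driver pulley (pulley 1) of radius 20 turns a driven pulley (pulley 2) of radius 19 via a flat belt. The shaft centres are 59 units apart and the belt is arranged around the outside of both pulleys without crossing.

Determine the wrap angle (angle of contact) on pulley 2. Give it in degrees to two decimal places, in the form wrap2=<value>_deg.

open belt: β = asin((r2−r1)/C) = asin(-1/59) = -0.9712°
wrap1 = π − 2β = 181.9423°
wrap2 = π + 2β = 178.0577°

wrap2=178.06_deg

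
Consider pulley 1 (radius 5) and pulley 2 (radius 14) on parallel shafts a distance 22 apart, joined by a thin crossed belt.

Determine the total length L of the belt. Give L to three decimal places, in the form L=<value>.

crossed belt: β = asin((r1+r2)/C) = asin(19/22) = 59.7274°
wrap1 = wrap2 = π + 2β = 299.4547°
tangent length = C·cosβ = 11.0905
L = (r1+r2)·wrap + 2·C·cosβ = 19·5.2265 + 2·11.0905 = 121.4840

L=121.484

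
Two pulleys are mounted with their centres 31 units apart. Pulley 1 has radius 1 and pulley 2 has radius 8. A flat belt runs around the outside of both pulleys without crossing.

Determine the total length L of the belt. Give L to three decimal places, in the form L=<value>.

L=91.862

open belt: β = asin((r2−r1)/C) = asin(7/31) = 13.0503°
wrap1 = π − 2β = 153.8994°
wrap2 = π + 2β = 206.1006°
tangent length = C·cosβ = 30.1993
L = r1·wrap1 + r2·wrap2 + 2·C·cosβ = 1·2.6861 + 8·3.5971 + 2·30.1993 = 91.8618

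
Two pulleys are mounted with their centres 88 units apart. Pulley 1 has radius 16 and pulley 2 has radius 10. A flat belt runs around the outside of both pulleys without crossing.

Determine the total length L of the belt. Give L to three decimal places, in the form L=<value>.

open belt: β = asin((r2−r1)/C) = asin(-6/88) = -3.9096°
wrap1 = π − 2β = 187.8191°
wrap2 = π + 2β = 172.1809°
tangent length = C·cosβ = 87.7952
L = r1·wrap1 + r2·wrap2 + 2·C·cosβ = 16·3.2781 + 10·3.0051 + 2·87.7952 = 258.0907

L=258.091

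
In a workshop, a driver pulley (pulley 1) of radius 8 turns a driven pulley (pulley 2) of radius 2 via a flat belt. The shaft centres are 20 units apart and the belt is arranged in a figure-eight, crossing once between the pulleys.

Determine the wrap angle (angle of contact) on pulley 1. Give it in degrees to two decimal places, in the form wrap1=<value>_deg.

crossed belt: β = asin((r1+r2)/C) = asin(10/20) = 30.0000°
wrap1 = wrap2 = π + 2β = 240.0000°

wrap1=240.00_deg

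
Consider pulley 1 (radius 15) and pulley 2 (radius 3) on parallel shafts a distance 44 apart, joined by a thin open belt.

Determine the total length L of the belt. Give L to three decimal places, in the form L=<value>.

open belt: β = asin((r2−r1)/C) = asin(-12/44) = -15.8266°
wrap1 = π − 2β = 211.6532°
wrap2 = π + 2β = 148.3468°
tangent length = C·cosβ = 42.3320
L = r1·wrap1 + r2·wrap2 + 2·C·cosβ = 15·3.6940 + 3·2.5891 + 2·42.3320 = 147.8421

L=147.842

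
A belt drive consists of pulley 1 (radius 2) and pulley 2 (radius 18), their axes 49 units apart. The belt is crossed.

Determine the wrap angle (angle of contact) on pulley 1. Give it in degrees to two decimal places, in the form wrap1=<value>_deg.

crossed belt: β = asin((r1+r2)/C) = asin(20/49) = 24.0895°
wrap1 = wrap2 = π + 2β = 228.1790°

wrap1=228.18_deg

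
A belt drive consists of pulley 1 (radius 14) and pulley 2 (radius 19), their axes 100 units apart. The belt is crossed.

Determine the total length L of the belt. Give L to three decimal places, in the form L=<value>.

crossed belt: β = asin((r1+r2)/C) = asin(33/100) = 19.2688°
wrap1 = wrap2 = π + 2β = 218.5376°
tangent length = C·cosβ = 94.3981
L = (r1+r2)·wrap + 2·C·cosβ = 33·3.8142 + 2·94.3981 = 314.6648

L=314.665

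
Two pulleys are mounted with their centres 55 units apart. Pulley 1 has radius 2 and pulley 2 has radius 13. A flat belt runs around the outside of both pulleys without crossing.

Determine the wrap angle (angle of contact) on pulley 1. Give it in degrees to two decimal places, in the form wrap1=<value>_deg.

wrap1=156.93_deg

open belt: β = asin((r2−r1)/C) = asin(11/55) = 11.5370°
wrap1 = π − 2β = 156.9261°
wrap2 = π + 2β = 203.0739°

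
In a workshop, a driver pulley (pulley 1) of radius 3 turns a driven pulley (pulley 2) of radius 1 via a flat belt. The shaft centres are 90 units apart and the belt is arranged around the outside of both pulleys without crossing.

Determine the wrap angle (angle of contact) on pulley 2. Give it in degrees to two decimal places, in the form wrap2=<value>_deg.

wrap2=177.45_deg

open belt: β = asin((r2−r1)/C) = asin(-2/90) = -1.2733°
wrap1 = π − 2β = 182.5467°
wrap2 = π + 2β = 177.4533°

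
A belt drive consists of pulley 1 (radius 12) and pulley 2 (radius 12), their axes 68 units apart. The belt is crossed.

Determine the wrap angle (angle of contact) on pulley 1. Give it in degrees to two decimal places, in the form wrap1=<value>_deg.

crossed belt: β = asin((r1+r2)/C) = asin(24/68) = 20.6673°
wrap1 = wrap2 = π + 2β = 221.3346°

wrap1=221.33_deg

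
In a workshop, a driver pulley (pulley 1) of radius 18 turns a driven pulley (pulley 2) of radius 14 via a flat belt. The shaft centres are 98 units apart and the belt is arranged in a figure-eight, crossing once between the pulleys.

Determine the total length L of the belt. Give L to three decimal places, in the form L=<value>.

L=307.076

crossed belt: β = asin((r1+r2)/C) = asin(32/98) = 19.0583°
wrap1 = wrap2 = π + 2β = 218.1167°
tangent length = C·cosβ = 92.6283
L = (r1+r2)·wrap + 2·C·cosβ = 32·3.8069 + 2·92.6283 = 307.0759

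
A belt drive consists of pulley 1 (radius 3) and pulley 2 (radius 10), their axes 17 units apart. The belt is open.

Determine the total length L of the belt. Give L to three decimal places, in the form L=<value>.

L=77.766

open belt: β = asin((r2−r1)/C) = asin(7/17) = 24.3157°
wrap1 = π − 2β = 131.3685°
wrap2 = π + 2β = 228.6315°
tangent length = C·cosβ = 15.4919
L = r1·wrap1 + r2·wrap2 + 2·C·cosβ = 3·2.2928 + 10·3.9904 + 2·15.4919 = 77.7660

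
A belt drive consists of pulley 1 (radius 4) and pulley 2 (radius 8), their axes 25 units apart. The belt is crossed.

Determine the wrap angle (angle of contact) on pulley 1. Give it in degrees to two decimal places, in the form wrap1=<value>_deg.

wrap1=237.37_deg

crossed belt: β = asin((r1+r2)/C) = asin(12/25) = 28.6854°
wrap1 = wrap2 = π + 2β = 237.3708°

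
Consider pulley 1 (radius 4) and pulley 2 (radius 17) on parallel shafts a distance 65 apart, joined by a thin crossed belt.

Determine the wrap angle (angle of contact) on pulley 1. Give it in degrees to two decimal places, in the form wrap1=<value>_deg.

crossed belt: β = asin((r1+r2)/C) = asin(21/65) = 18.8491°
wrap1 = wrap2 = π + 2β = 217.6982°

wrap1=217.70_deg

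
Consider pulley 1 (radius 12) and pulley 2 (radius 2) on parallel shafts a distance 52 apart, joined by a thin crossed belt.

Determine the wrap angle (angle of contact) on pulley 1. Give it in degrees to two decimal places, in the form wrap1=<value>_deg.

crossed belt: β = asin((r1+r2)/C) = asin(14/52) = 15.6185°
wrap1 = wrap2 = π + 2β = 211.2370°

wrap1=211.24_deg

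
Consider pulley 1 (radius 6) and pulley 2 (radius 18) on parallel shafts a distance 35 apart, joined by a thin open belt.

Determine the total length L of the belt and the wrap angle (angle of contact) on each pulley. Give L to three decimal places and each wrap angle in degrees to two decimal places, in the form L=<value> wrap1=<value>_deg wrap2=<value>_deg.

L=149.554 wrap1=139.90_deg wrap2=220.10_deg

open belt: β = asin((r2−r1)/C) = asin(12/35) = 20.0510°
wrap1 = π − 2β = 139.8979°
wrap2 = π + 2β = 220.1021°
tangent length = C·cosβ = 32.8786
L = r1·wrap1 + r2·wrap2 + 2·C·cosβ = 6·2.4417 + 18·3.8415 + 2·32.8786 = 149.5543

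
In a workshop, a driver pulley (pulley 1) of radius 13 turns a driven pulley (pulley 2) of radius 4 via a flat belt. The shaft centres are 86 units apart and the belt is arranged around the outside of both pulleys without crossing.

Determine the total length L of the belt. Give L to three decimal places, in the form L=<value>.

open belt: β = asin((r2−r1)/C) = asin(-9/86) = -6.0071°
wrap1 = π − 2β = 192.0141°
wrap2 = π + 2β = 167.9859°
tangent length = C·cosβ = 85.5278
L = r1·wrap1 + r2·wrap2 + 2·C·cosβ = 13·3.3513 + 4·2.9319 + 2·85.5278 = 226.3498

L=226.350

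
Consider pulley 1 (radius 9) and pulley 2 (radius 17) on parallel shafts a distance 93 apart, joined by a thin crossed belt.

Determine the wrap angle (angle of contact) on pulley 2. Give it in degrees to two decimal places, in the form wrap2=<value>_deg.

crossed belt: β = asin((r1+r2)/C) = asin(26/93) = 16.2345°
wrap1 = wrap2 = π + 2β = 212.4691°

wrap2=212.47_deg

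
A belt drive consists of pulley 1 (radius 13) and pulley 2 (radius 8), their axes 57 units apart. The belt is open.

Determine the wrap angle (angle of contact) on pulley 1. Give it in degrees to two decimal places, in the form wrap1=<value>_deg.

wrap1=190.06_deg

open belt: β = asin((r2−r1)/C) = asin(-5/57) = -5.0324°
wrap1 = π − 2β = 190.0648°
wrap2 = π + 2β = 169.9352°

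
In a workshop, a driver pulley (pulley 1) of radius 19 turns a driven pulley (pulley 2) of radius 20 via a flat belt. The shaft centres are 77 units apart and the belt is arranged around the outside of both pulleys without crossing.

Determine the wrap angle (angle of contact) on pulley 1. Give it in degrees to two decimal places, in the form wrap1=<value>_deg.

open belt: β = asin((r2−r1)/C) = asin(1/77) = 0.7441°
wrap1 = π − 2β = 178.5118°
wrap2 = π + 2β = 181.4882°

wrap1=178.51_deg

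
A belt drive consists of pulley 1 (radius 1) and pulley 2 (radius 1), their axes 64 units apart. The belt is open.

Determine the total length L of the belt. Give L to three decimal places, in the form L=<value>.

open belt: β = asin((r2−r1)/C) = asin(0/64) = 0.0000°
wrap1 = π − 2β = 180.0000°
wrap2 = π + 2β = 180.0000°
tangent length = C·cosβ = 64.0000
L = r1·wrap1 + r2·wrap2 + 2·C·cosβ = 1·3.1416 + 1·3.1416 + 2·64.0000 = 134.2832

L=134.283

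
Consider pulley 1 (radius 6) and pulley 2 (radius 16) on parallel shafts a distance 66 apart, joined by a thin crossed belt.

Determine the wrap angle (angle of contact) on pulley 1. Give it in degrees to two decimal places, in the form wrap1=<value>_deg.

crossed belt: β = asin((r1+r2)/C) = asin(22/66) = 19.4712°
wrap1 = wrap2 = π + 2β = 218.9424°

wrap1=218.94_deg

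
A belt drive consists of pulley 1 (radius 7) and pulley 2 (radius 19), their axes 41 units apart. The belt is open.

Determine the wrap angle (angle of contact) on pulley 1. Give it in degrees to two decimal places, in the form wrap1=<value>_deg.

wrap1=145.96_deg

open belt: β = asin((r2−r1)/C) = asin(12/41) = 17.0186°
wrap1 = π − 2β = 145.9627°
wrap2 = π + 2β = 214.0373°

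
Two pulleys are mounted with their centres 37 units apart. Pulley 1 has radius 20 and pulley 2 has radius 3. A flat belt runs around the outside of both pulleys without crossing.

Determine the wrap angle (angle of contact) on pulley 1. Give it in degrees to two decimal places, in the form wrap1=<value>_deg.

wrap1=234.70_deg

open belt: β = asin((r2−r1)/C) = asin(-17/37) = -27.3522°
wrap1 = π − 2β = 234.7045°
wrap2 = π + 2β = 125.2955°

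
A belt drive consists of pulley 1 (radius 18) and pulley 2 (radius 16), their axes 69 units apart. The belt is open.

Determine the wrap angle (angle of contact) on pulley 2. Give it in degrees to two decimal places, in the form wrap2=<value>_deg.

open belt: β = asin((r2−r1)/C) = asin(-2/69) = -1.6610°
wrap1 = π − 2β = 183.3220°
wrap2 = π + 2β = 176.6780°

wrap2=176.68_deg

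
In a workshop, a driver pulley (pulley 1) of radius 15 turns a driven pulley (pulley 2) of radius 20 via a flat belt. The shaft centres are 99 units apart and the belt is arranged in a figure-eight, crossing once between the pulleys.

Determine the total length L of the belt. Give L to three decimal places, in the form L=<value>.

L=320.463

crossed belt: β = asin((r1+r2)/C) = asin(35/99) = 20.7037°
wrap1 = wrap2 = π + 2β = 221.4074°
tangent length = C·cosβ = 92.6067
L = (r1+r2)·wrap + 2·C·cosβ = 35·3.8643 + 2·92.6067 = 320.4635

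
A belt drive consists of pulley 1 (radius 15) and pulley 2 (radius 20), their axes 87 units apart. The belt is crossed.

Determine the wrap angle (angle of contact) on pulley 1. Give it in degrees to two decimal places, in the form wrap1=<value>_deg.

wrap1=227.44_deg

crossed belt: β = asin((r1+r2)/C) = asin(35/87) = 23.7220°
wrap1 = wrap2 = π + 2β = 227.4439°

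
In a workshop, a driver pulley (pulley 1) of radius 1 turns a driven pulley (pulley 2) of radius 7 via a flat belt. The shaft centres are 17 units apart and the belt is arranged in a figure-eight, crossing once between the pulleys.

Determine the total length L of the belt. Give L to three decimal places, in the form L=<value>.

crossed belt: β = asin((r1+r2)/C) = asin(8/17) = 28.0725°
wrap1 = wrap2 = π + 2β = 236.1450°
tangent length = C·cosβ = 15.0000
L = (r1+r2)·wrap + 2·C·cosβ = 8·4.1215 + 2·15.0000 = 62.9721

L=62.972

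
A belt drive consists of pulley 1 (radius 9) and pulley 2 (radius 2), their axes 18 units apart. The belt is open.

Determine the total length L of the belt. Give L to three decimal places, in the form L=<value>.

L=73.316

open belt: β = asin((r2−r1)/C) = asin(-7/18) = -22.8854°
wrap1 = π − 2β = 225.7708°
wrap2 = π + 2β = 134.2292°
tangent length = C·cosβ = 16.5831
L = r1·wrap1 + r2·wrap2 + 2·C·cosβ = 9·3.9404 + 2·2.3427 + 2·16.5831 = 73.3157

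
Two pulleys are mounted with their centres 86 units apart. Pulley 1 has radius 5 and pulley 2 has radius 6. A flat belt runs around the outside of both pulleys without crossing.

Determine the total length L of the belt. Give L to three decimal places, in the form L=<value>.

open belt: β = asin((r2−r1)/C) = asin(1/86) = 0.6662°
wrap1 = π − 2β = 178.6675°
wrap2 = π + 2β = 181.3325°
tangent length = C·cosβ = 85.9942
L = r1·wrap1 + r2·wrap2 + 2·C·cosβ = 5·3.1183 + 6·3.1648 + 2·85.9942 = 206.5691

L=206.569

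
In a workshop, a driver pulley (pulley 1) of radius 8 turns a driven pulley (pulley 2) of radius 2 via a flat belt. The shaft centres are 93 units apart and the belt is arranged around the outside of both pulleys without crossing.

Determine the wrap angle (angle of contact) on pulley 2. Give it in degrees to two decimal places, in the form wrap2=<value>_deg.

wrap2=172.60_deg

open belt: β = asin((r2−r1)/C) = asin(-6/93) = -3.6991°
wrap1 = π − 2β = 187.3981°
wrap2 = π + 2β = 172.6019°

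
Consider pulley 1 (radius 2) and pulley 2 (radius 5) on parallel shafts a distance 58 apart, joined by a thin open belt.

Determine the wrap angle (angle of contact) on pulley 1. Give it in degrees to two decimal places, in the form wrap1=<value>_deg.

wrap1=174.07_deg

open belt: β = asin((r2−r1)/C) = asin(3/58) = 2.9649°
wrap1 = π − 2β = 174.0702°
wrap2 = π + 2β = 185.9298°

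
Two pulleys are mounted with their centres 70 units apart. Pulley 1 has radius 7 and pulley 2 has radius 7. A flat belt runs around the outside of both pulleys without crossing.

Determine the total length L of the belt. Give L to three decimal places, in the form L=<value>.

open belt: β = asin((r2−r1)/C) = asin(0/70) = 0.0000°
wrap1 = π − 2β = 180.0000°
wrap2 = π + 2β = 180.0000°
tangent length = C·cosβ = 70.0000
L = r1·wrap1 + r2·wrap2 + 2·C·cosβ = 7·3.1416 + 7·3.1416 + 2·70.0000 = 183.9823

L=183.982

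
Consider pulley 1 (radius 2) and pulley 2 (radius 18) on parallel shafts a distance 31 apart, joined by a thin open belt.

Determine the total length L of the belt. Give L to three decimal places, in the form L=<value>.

L=133.290

open belt: β = asin((r2−r1)/C) = asin(16/31) = 31.0730°
wrap1 = π − 2β = 117.8541°
wrap2 = π + 2β = 242.1459°
tangent length = C·cosβ = 26.5518
L = r1·wrap1 + r2·wrap2 + 2·C·cosβ = 2·2.0569 + 18·4.2262 + 2·26.5518 = 133.2899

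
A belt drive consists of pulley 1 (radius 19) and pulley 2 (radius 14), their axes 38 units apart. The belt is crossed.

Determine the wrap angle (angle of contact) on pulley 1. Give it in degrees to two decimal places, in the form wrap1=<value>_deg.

crossed belt: β = asin((r1+r2)/C) = asin(33/38) = 60.2757°
wrap1 = wrap2 = π + 2β = 300.5513°

wrap1=300.55_deg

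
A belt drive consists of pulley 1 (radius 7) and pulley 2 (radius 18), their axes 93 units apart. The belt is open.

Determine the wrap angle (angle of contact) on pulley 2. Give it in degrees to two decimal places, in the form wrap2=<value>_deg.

open belt: β = asin((r2−r1)/C) = asin(11/93) = 6.7928°
wrap1 = π − 2β = 166.4144°
wrap2 = π + 2β = 193.5856°

wrap2=193.59_deg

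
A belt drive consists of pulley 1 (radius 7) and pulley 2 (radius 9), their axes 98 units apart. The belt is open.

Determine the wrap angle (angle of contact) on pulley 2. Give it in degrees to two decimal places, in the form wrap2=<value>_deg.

open belt: β = asin((r2−r1)/C) = asin(2/98) = 1.1694°
wrap1 = π − 2β = 177.6612°
wrap2 = π + 2β = 182.3388°

wrap2=182.34_deg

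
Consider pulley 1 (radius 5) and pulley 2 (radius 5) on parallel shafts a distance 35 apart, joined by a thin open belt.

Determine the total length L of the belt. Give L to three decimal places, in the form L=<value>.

open belt: β = asin((r2−r1)/C) = asin(0/35) = 0.0000°
wrap1 = π − 2β = 180.0000°
wrap2 = π + 2β = 180.0000°
tangent length = C·cosβ = 35.0000
L = r1·wrap1 + r2·wrap2 + 2·C·cosβ = 5·3.1416 + 5·3.1416 + 2·35.0000 = 101.4159

L=101.416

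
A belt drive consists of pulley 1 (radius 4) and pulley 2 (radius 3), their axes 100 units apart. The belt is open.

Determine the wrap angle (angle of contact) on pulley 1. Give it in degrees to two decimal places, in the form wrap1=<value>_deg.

open belt: β = asin((r2−r1)/C) = asin(-1/100) = -0.5730°
wrap1 = π − 2β = 181.1459°
wrap2 = π + 2β = 178.8541°

wrap1=181.15_deg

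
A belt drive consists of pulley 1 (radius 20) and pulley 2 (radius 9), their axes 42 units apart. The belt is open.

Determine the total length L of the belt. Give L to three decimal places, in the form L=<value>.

open belt: β = asin((r2−r1)/C) = asin(-11/42) = -15.1831°
wrap1 = π − 2β = 210.3662°
wrap2 = π + 2β = 149.6338°
tangent length = C·cosβ = 40.5339
L = r1·wrap1 + r2·wrap2 + 2·C·cosβ = 20·3.6716 + 9·2.6116 + 2·40.5339 = 178.0040

L=178.004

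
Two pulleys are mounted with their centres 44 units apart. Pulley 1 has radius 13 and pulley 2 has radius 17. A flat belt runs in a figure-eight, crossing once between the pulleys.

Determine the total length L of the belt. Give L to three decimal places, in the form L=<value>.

crossed belt: β = asin((r1+r2)/C) = asin(30/44) = 42.9859°
wrap1 = wrap2 = π + 2β = 265.9718°
tangent length = C·cosβ = 32.1870
L = (r1+r2)·wrap + 2·C·cosβ = 30·4.6421 + 2·32.1870 = 203.6364

L=203.636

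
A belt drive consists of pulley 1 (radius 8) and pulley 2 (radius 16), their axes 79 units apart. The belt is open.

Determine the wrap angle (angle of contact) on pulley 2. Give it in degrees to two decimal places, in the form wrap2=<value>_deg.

open belt: β = asin((r2−r1)/C) = asin(8/79) = 5.8121°
wrap1 = π − 2β = 168.3759°
wrap2 = π + 2β = 191.6241°

wrap2=191.62_deg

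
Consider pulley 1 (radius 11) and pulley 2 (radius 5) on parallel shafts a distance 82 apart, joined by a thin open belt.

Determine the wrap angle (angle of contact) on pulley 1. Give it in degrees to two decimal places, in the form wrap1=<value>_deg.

wrap1=188.39_deg

open belt: β = asin((r2−r1)/C) = asin(-6/82) = -4.1961°
wrap1 = π − 2β = 188.3922°
wrap2 = π + 2β = 171.6078°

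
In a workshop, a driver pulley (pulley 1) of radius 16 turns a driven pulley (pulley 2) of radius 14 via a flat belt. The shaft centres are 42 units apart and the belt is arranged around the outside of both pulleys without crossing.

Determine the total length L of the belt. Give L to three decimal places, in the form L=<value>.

open belt: β = asin((r2−r1)/C) = asin(-2/42) = -2.7294°
wrap1 = π − 2β = 185.4588°
wrap2 = π + 2β = 174.5412°
tangent length = C·cosβ = 41.9524
L = r1·wrap1 + r2·wrap2 + 2·C·cosβ = 16·3.2369 + 14·3.0463 + 2·41.9524 = 178.3430

L=178.343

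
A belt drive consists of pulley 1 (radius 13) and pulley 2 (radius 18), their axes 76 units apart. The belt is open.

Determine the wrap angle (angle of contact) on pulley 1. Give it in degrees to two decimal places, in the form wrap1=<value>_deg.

wrap1=172.46_deg

open belt: β = asin((r2−r1)/C) = asin(5/76) = 3.7722°
wrap1 = π − 2β = 172.4556°
wrap2 = π + 2β = 187.5444°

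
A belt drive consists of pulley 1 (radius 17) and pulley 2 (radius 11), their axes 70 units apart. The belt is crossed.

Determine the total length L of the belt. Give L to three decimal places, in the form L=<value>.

L=239.322

crossed belt: β = asin((r1+r2)/C) = asin(28/70) = 23.5782°
wrap1 = wrap2 = π + 2β = 227.1564°
tangent length = C·cosβ = 64.1561
L = (r1+r2)·wrap + 2·C·cosβ = 28·3.9646 + 2·64.1561 = 239.3217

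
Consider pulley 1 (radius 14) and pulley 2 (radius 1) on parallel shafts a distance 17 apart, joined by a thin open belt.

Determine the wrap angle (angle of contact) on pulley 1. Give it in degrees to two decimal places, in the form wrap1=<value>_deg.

open belt: β = asin((r2−r1)/C) = asin(-13/17) = -49.8808°
wrap1 = π − 2β = 279.7617°
wrap2 = π + 2β = 80.2383°

wrap1=279.76_deg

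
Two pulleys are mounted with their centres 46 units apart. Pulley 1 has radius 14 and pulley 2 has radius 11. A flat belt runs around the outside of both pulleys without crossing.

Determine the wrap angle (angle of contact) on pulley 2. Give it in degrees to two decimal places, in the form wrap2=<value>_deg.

wrap2=172.52_deg

open belt: β = asin((r2−r1)/C) = asin(-3/46) = -3.7393°
wrap1 = π − 2β = 187.4787°
wrap2 = π + 2β = 172.5213°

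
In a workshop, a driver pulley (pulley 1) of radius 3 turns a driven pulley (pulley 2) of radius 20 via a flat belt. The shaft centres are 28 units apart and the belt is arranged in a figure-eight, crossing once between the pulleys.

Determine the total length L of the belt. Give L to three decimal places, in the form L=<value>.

L=148.534

crossed belt: β = asin((r1+r2)/C) = asin(23/28) = 55.2281°
wrap1 = wrap2 = π + 2β = 290.4561°
tangent length = C·cosβ = 15.9687
L = (r1+r2)·wrap + 2·C·cosβ = 23·5.0694 + 2·15.9687 = 148.5340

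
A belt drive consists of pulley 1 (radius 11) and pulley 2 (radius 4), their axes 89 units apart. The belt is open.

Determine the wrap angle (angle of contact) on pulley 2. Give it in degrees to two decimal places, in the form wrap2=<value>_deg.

wrap2=170.98_deg

open belt: β = asin((r2−r1)/C) = asin(-7/89) = -4.5111°
wrap1 = π − 2β = 189.0221°
wrap2 = π + 2β = 170.9779°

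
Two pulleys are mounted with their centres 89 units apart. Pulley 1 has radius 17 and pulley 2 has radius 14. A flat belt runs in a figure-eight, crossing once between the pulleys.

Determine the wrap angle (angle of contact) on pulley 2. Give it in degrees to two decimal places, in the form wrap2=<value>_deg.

wrap2=220.77_deg

crossed belt: β = asin((r1+r2)/C) = asin(31/89) = 20.3843°
wrap1 = wrap2 = π + 2β = 220.7685°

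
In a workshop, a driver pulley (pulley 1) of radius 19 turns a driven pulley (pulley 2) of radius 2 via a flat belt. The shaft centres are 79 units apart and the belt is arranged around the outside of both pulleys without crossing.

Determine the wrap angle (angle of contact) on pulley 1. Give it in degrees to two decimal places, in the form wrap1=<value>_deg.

open belt: β = asin((r2−r1)/C) = asin(-17/79) = -12.4267°
wrap1 = π − 2β = 204.8533°
wrap2 = π + 2β = 155.1467°

wrap1=204.85_deg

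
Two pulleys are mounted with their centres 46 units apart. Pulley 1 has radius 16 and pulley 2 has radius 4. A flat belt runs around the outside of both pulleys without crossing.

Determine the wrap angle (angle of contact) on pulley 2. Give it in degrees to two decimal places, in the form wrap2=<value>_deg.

wrap2=149.76_deg

open belt: β = asin((r2−r1)/C) = asin(-12/46) = -15.1217°
wrap1 = π − 2β = 210.2433°
wrap2 = π + 2β = 149.7567°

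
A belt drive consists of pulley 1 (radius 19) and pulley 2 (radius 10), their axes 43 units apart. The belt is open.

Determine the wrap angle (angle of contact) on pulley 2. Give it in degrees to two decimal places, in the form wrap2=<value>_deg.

open belt: β = asin((r2−r1)/C) = asin(-9/43) = -12.0815°
wrap1 = π − 2β = 204.1629°
wrap2 = π + 2β = 155.8371°

wrap2=155.84_deg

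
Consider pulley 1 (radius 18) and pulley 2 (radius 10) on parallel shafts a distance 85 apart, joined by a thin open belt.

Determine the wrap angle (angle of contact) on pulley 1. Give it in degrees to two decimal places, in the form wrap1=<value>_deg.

wrap1=190.80_deg

open belt: β = asin((r2−r1)/C) = asin(-8/85) = -5.4005°
wrap1 = π − 2β = 190.8011°
wrap2 = π + 2β = 169.1989°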